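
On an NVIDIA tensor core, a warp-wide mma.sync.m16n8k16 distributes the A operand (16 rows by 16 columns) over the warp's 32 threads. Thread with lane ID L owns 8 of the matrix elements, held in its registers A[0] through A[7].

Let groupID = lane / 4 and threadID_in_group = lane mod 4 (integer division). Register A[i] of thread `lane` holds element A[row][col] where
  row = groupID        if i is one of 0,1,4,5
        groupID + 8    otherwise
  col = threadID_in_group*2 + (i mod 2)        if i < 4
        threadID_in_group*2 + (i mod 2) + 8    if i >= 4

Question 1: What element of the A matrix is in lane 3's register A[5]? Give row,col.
3: G=0,T=3
[5] (0+0,3*2+1+8) = (0,15)

0,15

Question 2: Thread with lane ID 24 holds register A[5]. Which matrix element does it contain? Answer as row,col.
L=24→G=24>>2=6, T=24&3=0
[5]→row 6+0=6  col 0·2+1+8=9

6,9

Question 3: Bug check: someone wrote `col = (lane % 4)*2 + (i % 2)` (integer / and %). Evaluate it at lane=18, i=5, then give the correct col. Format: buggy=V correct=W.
buggy=5 correct=13

`(lane % 4)*2 + (i % 2)`[18,5]⇒5
lane 18⇒18/4=4, 18 mod 4=2
i=5  r:4+0⇒4  c:2·2+1+8⇒13
col: 5 vs 13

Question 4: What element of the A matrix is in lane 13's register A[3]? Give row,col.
11,3

L=13→G=13>>2=3, T=13&3=1
[3]→row 3+8=11  col 1·2+1+0=3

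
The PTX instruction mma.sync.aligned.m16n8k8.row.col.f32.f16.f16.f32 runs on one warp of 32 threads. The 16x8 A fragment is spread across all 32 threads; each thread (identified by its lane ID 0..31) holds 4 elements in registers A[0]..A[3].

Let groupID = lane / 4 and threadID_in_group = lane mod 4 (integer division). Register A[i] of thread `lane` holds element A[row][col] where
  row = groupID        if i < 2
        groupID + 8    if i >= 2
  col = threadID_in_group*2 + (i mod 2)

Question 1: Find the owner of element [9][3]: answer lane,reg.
r=9→G=1,rhi=1  c=3→T=1,p=1
L=1*4+1=5  i=1*2+1=3

5,3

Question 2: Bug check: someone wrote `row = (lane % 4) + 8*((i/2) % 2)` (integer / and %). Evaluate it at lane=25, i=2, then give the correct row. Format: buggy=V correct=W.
`(lane % 4) + 8*((i/2) % 2)`[25,2]⇒9
25: gr=6,th=1
[2] (6+8,1*2+0) = (14,2)
row: 9 vs 14

buggy=9 correct=14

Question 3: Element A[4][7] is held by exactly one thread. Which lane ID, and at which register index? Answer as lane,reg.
19,1

r=4⇒gr=4,Rb=0  c=7⇒th=3,odd=1
L=4*4+3=19  i=0*2+1=1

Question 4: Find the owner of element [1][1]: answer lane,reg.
4,1

r=1⇒gr=1,Rb=0  c=1⇒th=0,odd=1
L=1*4+0=4  i=0*2+1=1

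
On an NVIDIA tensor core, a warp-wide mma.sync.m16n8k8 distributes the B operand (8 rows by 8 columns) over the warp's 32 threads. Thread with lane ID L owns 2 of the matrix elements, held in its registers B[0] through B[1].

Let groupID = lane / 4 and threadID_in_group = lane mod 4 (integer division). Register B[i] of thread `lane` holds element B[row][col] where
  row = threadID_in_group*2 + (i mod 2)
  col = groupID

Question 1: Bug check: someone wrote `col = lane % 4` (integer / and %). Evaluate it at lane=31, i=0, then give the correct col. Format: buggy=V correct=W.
buggy=3 correct=7

`lane % 4`[31,0]=>3
lane 31=>31/4=7, 31 mod 4=3
i=0  r:2·3+0=>6  c:7
col: 3 vs 7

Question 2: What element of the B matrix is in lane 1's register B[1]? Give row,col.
3,0

lane 1→1/4=0, 1 mod 4=1
i=1  r:2·1+1→3  c:0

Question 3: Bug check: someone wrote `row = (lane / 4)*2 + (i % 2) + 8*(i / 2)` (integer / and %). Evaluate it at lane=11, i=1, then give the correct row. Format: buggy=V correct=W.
`(lane / 4)*2 + (i % 2) + 8*(i / 2)`[11,1]->5
lane 11: g=2 (11/4), t=3 (11%4)
i=1: r=3*2+1=7, c=g=2
row: 5 vs 7

buggy=5 correct=7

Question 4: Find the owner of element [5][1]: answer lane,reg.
c=1->g=1  r=5->t=2,b0=1
L=1*4+2=6  i=1=1

6,1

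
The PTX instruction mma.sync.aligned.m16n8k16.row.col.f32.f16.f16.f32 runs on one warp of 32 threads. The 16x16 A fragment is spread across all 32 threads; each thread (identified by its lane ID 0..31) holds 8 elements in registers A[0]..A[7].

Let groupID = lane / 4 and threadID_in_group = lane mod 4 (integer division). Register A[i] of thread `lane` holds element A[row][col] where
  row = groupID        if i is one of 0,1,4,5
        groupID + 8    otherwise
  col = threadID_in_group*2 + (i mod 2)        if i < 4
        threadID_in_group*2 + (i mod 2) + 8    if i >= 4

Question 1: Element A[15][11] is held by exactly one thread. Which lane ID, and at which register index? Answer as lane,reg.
r: 15->gid=7,r8=1  c: 11->c8=1,tid=1,i&1=1
L=7*4+1=29  i=1*4+1*2+1=7

29,7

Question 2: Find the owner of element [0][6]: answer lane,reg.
r:0=>grp=0,rB=0  c:6=>cB=0,tig=3,lo=0
L=0*4+3=3  i=0*4+0*2+0=0

3,0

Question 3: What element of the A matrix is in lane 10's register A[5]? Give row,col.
lane 10: grp=2 (10/4), tig=2 (10%4)
i=5: r=2+0=2, c=2*2+1+8=13

2,13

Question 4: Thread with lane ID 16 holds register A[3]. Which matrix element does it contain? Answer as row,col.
16: g=4,t=0
[3] (4+8,0*2+1+0) = (12,1)

12,1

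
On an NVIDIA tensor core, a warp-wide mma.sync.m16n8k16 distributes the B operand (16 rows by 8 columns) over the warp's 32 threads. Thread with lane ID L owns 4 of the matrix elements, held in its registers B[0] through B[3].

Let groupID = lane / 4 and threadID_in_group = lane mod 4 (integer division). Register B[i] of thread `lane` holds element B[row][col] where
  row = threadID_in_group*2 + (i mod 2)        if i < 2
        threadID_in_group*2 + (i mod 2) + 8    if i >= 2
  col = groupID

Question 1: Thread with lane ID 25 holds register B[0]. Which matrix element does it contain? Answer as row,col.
2,6

lane 25: G=6 (25/4), T=1 (25%4)
i=0: r=1*2+0+0=2, c=G=6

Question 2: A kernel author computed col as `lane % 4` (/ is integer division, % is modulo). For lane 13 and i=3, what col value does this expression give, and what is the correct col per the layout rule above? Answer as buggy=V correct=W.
buggy=1 correct=3

`lane % 4`[13,3]=>1
L=13=>grp=13>>2=3, tig=13&3=1
[3]=>row 1·2+1+8=11  col grp=3
col: 1 vs 3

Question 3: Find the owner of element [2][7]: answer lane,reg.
c: 7->gid=7  r: 2->r8=0,tid=1,i&1=0
L=7*4+1=29  i=0*2+0=0

29,0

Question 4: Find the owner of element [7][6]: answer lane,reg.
c:6=>grp=6  r:7=>rB=0,tig=3,lo=1
L=6*4+3=27  i=0*2+1=1

27,1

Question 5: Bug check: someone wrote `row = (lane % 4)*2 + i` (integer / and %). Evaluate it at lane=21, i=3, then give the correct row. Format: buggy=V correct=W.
`(lane % 4)*2 + i`[21,3]->5
lane 21->21/4=5, 21 mod 4=1
i=3  r:2·1+1+8->11  c:5
row: 5 vs 11

buggy=5 correct=11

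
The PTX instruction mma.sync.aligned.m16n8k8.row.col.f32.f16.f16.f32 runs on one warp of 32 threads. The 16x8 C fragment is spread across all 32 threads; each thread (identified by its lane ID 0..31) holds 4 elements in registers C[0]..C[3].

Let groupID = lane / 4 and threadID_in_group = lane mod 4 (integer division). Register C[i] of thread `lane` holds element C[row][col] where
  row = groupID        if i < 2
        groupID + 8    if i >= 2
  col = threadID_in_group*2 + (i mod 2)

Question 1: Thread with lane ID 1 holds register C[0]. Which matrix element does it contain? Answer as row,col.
0,2

lane 1: G=0 (1/4), T=1 (1%4)
i=0: r=0+0=0, c=1*2+0=2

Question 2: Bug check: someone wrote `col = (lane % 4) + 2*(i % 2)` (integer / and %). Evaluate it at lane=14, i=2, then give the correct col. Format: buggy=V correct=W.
`(lane % 4) + 2*(i % 2)`[14,2]→2
lane 14: G=3 (14/4), T=2 (14%4)
i=2: r=3+8=11, c=2*2+0=4
col: 2 vs 4

buggy=2 correct=4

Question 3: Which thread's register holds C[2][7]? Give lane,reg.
11,1

r=2⇒gr=2,Rb=0  c=7⇒th=3,odd=1
L=2*4+3=11  i=0*2+1=1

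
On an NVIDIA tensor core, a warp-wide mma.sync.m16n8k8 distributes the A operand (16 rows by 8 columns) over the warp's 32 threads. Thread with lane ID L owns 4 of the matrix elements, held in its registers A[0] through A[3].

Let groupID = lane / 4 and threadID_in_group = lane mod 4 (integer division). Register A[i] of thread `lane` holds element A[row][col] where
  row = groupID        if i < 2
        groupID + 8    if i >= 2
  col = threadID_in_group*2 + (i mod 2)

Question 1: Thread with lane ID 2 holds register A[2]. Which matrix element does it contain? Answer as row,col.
8,4

L=2->gid=2>>2=0, tid=2&3=2
[2]->row 0+8=8  col 2·2+0=4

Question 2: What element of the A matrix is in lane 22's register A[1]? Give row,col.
5,5

lane 22: gr=5 (22/4), th=2 (22%4)
i=1: r=5+0=5, c=2*2+1=5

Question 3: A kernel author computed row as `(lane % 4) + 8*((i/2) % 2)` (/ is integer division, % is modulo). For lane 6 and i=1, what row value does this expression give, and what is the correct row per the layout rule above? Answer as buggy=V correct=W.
buggy=2 correct=1

`(lane % 4) + 8*((i/2) % 2)`[6,1]->2
lane 6: g=1 (6/4), t=2 (6%4)
i=1: r=1+0=1, c=2*2+1=5
row: 2 vs 1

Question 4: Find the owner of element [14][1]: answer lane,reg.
r=14⇒gr=6,Rb=1  c=1⇒th=0,odd=1
L=6*4+0=24  i=1*2+1=3

24,3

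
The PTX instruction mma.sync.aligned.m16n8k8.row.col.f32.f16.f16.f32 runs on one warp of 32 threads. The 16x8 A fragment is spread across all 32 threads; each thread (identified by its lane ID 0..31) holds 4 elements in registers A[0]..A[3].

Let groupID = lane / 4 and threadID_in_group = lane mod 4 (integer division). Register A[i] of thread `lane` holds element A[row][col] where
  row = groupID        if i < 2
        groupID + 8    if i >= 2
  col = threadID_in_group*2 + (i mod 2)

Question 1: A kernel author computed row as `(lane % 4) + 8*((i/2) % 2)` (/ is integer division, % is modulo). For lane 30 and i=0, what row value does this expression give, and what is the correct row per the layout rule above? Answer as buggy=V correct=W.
buggy=2 correct=7

`(lane % 4) + 8*((i/2) % 2)`[30,0]=>2
L=30=>grp=30>>2=7, tig=30&3=2
[0]=>row 7+0=7  col 2·2+0=4
row: 2 vs 7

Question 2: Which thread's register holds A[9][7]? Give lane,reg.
7,3

r=9→G=1,rhi=1  c=7→T=3,p=1
L=1*4+3=7  i=1*2+1=3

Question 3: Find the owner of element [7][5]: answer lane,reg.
r:7=>grp=7,rB=0  c:5=>tig=2,lo=1
L=7*4+2=30  i=0*2+1=1

30,1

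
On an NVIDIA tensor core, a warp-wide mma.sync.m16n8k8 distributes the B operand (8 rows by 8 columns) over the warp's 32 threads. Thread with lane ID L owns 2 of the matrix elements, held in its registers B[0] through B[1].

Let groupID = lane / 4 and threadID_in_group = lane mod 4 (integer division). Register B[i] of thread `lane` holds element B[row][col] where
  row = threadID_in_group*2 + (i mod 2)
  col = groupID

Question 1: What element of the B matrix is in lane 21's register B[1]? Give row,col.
3,5

L=21⇒gr=21>>2=5, th=21&3=1
[1]⇒row 1·2+1=3  col gr=5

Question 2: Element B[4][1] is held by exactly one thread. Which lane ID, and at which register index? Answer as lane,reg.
6,0

c=1→G=1  r=4→T=2,p=0
L=1*4+2=6  i=0=0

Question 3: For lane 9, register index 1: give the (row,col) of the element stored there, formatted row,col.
3,2

L=9=>grp=9>>2=2, tig=9&3=1
[1]=>row 1·2+1=3  col grp=2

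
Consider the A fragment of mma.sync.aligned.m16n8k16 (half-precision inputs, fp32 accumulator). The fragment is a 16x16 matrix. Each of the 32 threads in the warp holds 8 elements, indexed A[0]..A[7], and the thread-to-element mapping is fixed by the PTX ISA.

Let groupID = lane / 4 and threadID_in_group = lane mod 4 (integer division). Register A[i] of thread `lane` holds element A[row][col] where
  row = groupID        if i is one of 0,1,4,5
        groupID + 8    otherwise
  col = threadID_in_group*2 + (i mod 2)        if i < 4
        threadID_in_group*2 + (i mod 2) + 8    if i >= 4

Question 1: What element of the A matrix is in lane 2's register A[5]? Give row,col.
0,13

lane 2: gid=0 (2/4), tid=2 (2%4)
i=5: r=0+0=0, c=2*2+1+8=13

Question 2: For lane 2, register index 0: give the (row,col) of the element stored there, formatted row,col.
lane 2: G=0 (2/4), T=2 (2%4)
i=0: r=0+0=0, c=2*2+0+0=4

0,4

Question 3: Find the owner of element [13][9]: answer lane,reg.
20,7

r: 13->gid=5,r8=1  c: 9->c8=1,tid=0,i&1=1
L=5*4+0=20  i=1*4+1*2+1=7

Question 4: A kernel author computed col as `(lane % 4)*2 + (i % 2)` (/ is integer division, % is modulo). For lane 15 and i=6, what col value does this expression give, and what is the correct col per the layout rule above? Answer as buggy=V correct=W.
buggy=6 correct=14

`(lane % 4)*2 + (i % 2)`[15,6]⇒6
15: gr=3,th=3
[6] (3+8,3*2+0+8) = (11,14)
col: 6 vs 14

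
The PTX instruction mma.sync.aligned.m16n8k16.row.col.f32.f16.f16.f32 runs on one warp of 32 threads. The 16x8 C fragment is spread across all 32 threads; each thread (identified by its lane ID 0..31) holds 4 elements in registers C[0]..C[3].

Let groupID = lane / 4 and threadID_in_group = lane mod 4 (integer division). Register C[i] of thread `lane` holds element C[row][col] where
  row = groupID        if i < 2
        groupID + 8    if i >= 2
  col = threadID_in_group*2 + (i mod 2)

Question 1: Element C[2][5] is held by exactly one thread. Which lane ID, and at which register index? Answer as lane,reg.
r=2->g=2,rb=0  c=5->t=2,b0=1
L=2*4+2=10  i=0*2+1=1

10,1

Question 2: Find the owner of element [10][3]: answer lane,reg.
9,3

r=10→G=2,rhi=1  c=3→T=1,p=1
L=2*4+1=9  i=1*2+1=3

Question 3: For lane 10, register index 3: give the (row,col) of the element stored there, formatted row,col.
10,5

L=10->gid=10>>2=2, tid=10&3=2
[3]->row 2+8=10  col 2·2+1=5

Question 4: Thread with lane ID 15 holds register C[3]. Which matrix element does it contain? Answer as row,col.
15: gr=3,th=3
[3] (3+8,3*2+1) = (11,7)

11,7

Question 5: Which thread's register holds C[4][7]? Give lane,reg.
19,1

r=4->g=4,rb=0  c=7->t=3,b0=1
L=4*4+3=19  i=0*2+1=1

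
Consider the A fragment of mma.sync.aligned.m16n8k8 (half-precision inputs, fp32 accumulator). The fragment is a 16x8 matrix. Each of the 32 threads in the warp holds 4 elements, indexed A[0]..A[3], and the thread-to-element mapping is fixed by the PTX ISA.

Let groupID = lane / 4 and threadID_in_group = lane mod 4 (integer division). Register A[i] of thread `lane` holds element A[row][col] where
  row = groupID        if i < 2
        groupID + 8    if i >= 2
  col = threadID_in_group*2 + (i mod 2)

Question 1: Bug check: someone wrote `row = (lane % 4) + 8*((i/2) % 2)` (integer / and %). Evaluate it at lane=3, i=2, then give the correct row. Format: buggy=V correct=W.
buggy=11 correct=8

`(lane % 4) + 8*((i/2) % 2)`[3,2]⇒11
lane 3⇒3/4=0, 3 mod 4=3
i=2  r:0+8⇒8  c:2·3+0⇒6
row: 11 vs 8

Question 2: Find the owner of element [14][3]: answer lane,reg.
r=14→G=6,rhi=1  c=3→T=1,p=1
L=6*4+1=25  i=1*2+1=3

25,3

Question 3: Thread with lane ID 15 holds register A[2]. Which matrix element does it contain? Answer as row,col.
lane 15⇒15/4=3, 15 mod 4=3
i=2  r:3+8⇒11  c:2·3+0⇒6

11,6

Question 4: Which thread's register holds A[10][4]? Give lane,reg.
r=10->g=2,rb=1  c=4->t=2,b0=0
L=2*4+2=10  i=1*2+0=2

10,2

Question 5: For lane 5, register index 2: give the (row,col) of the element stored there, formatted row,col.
9,2

lane 5: gr=1 (5/4), th=1 (5%4)
i=2: r=1+8=9, c=1*2+0=2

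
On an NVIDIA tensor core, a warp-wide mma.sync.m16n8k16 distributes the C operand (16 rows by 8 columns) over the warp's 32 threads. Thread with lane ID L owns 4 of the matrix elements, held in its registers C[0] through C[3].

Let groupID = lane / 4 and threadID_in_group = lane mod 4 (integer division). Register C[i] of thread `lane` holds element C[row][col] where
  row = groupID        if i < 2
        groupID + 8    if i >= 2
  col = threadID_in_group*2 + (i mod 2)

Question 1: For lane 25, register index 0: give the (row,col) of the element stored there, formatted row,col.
6,2

25: gr=6,th=1
[0] (6+0,1*2+0) = (6,2)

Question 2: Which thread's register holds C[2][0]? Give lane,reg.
r=2⇒gr=2,Rb=0  c=0⇒th=0,odd=0
L=2*4+0=8  i=0*2+0=0

8,0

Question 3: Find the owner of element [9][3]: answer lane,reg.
r=9→G=1,rhi=1  c=3→T=1,p=1
L=1*4+1=5  i=1*2+1=3

5,3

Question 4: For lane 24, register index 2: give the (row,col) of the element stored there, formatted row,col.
lane 24⇒24/4=6, 24 mod 4=0
i=2  r:6+8⇒14  c:2·0+0⇒0

14,0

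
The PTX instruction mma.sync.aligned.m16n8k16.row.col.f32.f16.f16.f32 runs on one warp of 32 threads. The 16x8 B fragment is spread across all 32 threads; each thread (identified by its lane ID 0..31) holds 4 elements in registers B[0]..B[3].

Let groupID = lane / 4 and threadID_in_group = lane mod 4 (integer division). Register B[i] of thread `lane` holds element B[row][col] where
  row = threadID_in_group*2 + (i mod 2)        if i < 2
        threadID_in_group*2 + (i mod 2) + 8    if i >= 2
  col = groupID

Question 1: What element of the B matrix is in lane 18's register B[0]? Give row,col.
4,4

L=18⇒gr=18>>2=4, th=18&3=2
[0]⇒row 2·2+0+0=4  col gr=4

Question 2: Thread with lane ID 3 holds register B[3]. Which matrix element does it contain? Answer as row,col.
15,0

lane 3: gr=0 (3/4), th=3 (3%4)
i=3: r=3*2+1+8=15, c=gr=0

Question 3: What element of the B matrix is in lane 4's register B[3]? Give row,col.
9,1

L=4=>grp=4>>2=1, tig=4&3=0
[3]=>row 0·2+1+8=9  col grp=1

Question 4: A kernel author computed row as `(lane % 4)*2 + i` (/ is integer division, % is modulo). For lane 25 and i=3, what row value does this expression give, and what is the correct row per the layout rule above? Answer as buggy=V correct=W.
buggy=5 correct=11

`(lane % 4)*2 + i`[25,3]→5
lane 25: G=6 (25/4), T=1 (25%4)
i=3: r=1*2+1+8=11, c=G=6
row: 5 vs 11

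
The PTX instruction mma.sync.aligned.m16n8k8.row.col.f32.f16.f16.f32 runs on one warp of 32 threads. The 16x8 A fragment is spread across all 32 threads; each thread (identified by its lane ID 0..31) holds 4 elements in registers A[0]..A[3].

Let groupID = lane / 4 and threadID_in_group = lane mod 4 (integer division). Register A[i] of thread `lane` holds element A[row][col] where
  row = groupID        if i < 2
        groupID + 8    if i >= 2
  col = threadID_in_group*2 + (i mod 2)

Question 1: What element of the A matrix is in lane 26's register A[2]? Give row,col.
14,4

L=26→G=26>>2=6, T=26&3=2
[2]→row 6+8=14  col 2·2+0=4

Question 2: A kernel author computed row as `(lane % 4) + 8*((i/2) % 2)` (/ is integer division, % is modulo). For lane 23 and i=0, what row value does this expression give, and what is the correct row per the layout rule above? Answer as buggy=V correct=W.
`(lane % 4) + 8*((i/2) % 2)`[23,0]⇒3
L=23⇒gr=23>>2=5, th=23&3=3
[0]⇒row 5+0=5  col 3·2+0=6
row: 3 vs 5

buggy=3 correct=5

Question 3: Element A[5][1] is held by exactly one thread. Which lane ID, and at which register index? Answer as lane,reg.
20,1

r: 5->gid=5,r8=0  c: 1->tid=0,i&1=1
L=5*4+0=20  i=0*2+1=1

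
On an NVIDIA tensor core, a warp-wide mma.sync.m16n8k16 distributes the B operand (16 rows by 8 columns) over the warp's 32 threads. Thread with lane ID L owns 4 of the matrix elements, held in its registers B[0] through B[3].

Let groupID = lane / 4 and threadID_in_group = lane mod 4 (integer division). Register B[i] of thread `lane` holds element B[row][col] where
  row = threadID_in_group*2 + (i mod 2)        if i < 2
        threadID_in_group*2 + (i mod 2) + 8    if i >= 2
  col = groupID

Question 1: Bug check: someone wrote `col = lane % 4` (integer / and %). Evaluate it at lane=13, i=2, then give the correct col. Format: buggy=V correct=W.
buggy=1 correct=3

`lane % 4`[13,2]→1
L=13→G=13>>2=3, T=13&3=1
[2]→row 1·2+0+8=10  col G=3
col: 1 vs 3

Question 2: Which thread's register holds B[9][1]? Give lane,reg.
4,3

c:1=>grp=1  r:9=>rB=1,tig=0,lo=1
L=1*4+0=4  i=1*2+1=3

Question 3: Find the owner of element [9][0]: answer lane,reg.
c=0⇒gr=0  r=9⇒Rb=1,th=0,odd=1
L=0*4+0=0  i=1*2+1=3

0,3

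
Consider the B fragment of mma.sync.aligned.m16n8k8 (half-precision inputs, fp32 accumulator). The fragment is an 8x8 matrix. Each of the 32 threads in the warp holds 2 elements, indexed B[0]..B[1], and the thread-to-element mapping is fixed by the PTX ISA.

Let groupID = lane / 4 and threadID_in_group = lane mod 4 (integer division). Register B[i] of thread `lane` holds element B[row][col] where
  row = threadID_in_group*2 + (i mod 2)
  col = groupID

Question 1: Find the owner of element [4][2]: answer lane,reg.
c=2⇒gr=2  r=4⇒th=2,odd=0
L=2*4+2=10  i=0=0

10,0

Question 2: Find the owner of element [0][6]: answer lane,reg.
c=6⇒gr=6  r=0⇒th=0,odd=0
L=6*4+0=24  i=0=0

24,0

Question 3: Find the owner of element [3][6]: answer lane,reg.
25,1

c:6=>grp=6  r:3=>tig=1,lo=1
L=6*4+1=25  i=1=1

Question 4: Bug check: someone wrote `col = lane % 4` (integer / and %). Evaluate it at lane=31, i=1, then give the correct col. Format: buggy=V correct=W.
buggy=3 correct=7

`lane % 4`[31,1]→3
31: G=7,T=3
[1] (3*2+1,7) = (7,7)
col: 3 vs 7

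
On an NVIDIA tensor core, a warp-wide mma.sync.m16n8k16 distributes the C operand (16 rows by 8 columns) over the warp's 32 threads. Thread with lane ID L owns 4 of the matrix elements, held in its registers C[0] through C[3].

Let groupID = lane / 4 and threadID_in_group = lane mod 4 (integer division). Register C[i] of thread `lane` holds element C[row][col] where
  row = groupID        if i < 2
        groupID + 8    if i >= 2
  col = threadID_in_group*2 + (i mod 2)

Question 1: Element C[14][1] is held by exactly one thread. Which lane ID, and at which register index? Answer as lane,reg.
24,3

r:14=>grp=6,rB=1  c:1=>tig=0,lo=1
L=6*4+0=24  i=1*2+1=3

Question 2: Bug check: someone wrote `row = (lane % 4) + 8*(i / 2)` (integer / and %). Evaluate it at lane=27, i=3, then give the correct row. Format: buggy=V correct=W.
buggy=11 correct=14

`(lane % 4) + 8*(i / 2)`[27,3]⇒11
lane 27: gr=6 (27/4), th=3 (27%4)
i=3: r=6+8=14, c=3*2+1=7
row: 11 vs 14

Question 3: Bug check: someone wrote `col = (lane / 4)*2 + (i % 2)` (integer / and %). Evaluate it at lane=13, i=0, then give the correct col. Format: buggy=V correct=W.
`(lane / 4)*2 + (i % 2)`[13,0]=>6
lane 13=>13/4=3, 13 mod 4=1
i=0  r:3+0=>3  c:2·1+0=>2
col: 6 vs 2

buggy=6 correct=2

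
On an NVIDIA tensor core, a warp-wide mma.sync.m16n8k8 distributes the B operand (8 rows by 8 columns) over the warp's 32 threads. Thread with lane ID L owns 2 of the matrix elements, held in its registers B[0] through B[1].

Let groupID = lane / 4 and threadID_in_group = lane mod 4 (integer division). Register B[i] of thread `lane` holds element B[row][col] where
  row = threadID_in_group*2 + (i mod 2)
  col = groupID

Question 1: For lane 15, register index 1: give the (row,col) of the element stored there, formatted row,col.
7,3

15: G=3,T=3
[1] (3*2+1,3) = (7,3)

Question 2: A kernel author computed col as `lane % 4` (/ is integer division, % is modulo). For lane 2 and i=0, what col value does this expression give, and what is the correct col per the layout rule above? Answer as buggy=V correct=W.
buggy=2 correct=0

`lane % 4`[2,0]->2
L=2->g=2>>2=0, t=2&3=2
[0]->row 2·2+0=4  col g=0
col: 2 vs 0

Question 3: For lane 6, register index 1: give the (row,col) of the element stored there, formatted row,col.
lane 6=>6/4=1, 6 mod 4=2
i=1  r:2·2+1=>5  c:1

5,1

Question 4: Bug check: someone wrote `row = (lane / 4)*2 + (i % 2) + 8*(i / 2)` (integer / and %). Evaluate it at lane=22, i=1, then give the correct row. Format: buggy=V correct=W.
buggy=11 correct=5

`(lane / 4)*2 + (i % 2) + 8*(i / 2)`[22,1]->11
lane 22: gid=5 (22/4), tid=2 (22%4)
i=1: r=2*2+1=5, c=gid=5
row: 11 vs 5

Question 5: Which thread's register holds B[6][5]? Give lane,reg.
c=5⇒gr=5  r=6⇒th=3,odd=0
L=5*4+3=23  i=0=0

23,0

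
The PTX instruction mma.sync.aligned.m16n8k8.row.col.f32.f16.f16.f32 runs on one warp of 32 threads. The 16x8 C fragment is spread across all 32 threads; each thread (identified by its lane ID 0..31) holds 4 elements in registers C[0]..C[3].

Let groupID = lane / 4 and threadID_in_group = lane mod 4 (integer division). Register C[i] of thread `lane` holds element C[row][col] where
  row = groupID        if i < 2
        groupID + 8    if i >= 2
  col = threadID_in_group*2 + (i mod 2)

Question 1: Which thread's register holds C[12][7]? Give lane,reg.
19,3

r=12→G=4,rhi=1  c=7→T=3,p=1
L=4*4+3=19  i=1*2+1=3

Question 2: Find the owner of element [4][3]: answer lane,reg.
r: 4->gid=4,r8=0  c: 3->tid=1,i&1=1
L=4*4+1=17  i=0*2+1=1

17,1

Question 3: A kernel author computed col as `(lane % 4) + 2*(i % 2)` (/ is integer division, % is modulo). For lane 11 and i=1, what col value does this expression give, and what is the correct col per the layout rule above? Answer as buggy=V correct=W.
`(lane % 4) + 2*(i % 2)`[11,1]⇒5
lane 11⇒11/4=2, 11 mod 4=3
i=1  r:2+0⇒2  c:2·3+1⇒7
col: 5 vs 7

buggy=5 correct=7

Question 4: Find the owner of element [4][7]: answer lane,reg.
19,1

r: 4->gid=4,r8=0  c: 7->tid=3,i&1=1
L=4*4+3=19  i=0*2+1=1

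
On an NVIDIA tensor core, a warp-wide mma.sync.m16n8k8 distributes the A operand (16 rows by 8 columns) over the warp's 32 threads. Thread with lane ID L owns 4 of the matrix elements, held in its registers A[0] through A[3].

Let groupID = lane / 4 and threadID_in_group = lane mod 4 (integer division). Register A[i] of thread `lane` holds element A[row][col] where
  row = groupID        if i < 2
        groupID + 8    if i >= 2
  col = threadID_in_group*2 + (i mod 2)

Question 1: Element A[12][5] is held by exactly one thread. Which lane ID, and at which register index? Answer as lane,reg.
r=12→G=4,rhi=1  c=5→T=2,p=1
L=4*4+2=18  i=1*2+1=3

18,3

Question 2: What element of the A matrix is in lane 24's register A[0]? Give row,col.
6,0

L=24→G=24>>2=6, T=24&3=0
[0]→row 6+0=6  col 0·2+0=0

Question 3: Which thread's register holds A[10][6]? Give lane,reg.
11,2

r:10=>grp=2,rB=1  c:6=>tig=3,lo=0
L=2*4+3=11  i=1*2+0=2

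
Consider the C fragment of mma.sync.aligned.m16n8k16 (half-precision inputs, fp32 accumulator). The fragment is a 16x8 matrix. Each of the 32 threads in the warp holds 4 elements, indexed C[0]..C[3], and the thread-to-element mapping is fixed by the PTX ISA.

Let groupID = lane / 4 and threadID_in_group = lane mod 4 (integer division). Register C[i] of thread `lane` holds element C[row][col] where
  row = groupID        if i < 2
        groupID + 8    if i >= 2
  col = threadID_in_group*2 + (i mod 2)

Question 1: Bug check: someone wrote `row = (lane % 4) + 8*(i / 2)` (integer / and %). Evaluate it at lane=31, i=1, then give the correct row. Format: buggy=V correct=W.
buggy=3 correct=7

`(lane % 4) + 8*(i / 2)`[31,1]⇒3
lane 31⇒31/4=7, 31 mod 4=3
i=1  r:7+0⇒7  c:2·3+1⇒7
row: 3 vs 7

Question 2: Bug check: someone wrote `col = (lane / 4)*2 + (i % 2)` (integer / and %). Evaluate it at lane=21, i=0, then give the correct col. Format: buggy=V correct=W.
buggy=10 correct=2

`(lane / 4)*2 + (i % 2)`[21,0]->10
lane 21->21/4=5, 21 mod 4=1
i=0  r:5+0->5  c:2·1+0->2
col: 10 vs 2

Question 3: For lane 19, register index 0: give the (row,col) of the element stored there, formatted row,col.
4,6

19: G=4,T=3
[0] (4+0,3*2+0) = (4,6)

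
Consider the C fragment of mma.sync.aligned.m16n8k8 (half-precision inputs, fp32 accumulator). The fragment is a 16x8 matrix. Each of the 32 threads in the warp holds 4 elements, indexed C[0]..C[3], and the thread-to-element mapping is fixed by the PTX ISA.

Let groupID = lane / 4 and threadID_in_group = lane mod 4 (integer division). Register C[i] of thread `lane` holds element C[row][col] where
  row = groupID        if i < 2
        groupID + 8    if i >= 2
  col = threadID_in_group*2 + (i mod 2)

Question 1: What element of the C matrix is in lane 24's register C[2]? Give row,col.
14,0

lane 24=>24/4=6, 24 mod 4=0
i=2  r:6+8=>14  c:2·0+0=>0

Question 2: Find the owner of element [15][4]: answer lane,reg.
r:15=>grp=7,rB=1  c:4=>tig=2,lo=0
L=7*4+2=30  i=1*2+0=2

30,2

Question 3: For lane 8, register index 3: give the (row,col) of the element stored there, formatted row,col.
L=8->g=8>>2=2, t=8&3=0
[3]->row 2+8=10  col 0·2+1=1

10,1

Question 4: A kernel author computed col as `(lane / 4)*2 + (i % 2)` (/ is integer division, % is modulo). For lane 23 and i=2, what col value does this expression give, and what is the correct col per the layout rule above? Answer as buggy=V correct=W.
`(lane / 4)*2 + (i % 2)`[23,2]->10
lane 23: gid=5 (23/4), tid=3 (23%4)
i=2: r=5+8=13, c=3*2+0=6
col: 10 vs 6

buggy=10 correct=6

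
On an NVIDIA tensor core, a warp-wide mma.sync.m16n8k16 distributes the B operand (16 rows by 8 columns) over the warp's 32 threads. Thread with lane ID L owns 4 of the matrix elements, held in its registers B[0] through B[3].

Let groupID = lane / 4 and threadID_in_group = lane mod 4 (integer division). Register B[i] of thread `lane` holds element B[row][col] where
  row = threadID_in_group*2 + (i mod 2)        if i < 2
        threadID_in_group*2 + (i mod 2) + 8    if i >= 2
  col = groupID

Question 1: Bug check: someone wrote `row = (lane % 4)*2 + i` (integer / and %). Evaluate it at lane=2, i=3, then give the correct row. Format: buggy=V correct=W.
`(lane % 4)*2 + i`[2,3]->7
2: g=0,t=2
[3] (2*2+1+8,0) = (13,0)
row: 7 vs 13

buggy=7 correct=13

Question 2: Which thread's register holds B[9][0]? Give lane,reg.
c: 0->gid=0  r: 9->r8=1,tid=0,i&1=1
L=0*4+0=0  i=1*2+1=3

0,3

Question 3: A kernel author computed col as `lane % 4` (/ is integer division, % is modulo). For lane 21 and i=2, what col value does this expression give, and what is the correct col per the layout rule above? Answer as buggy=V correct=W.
`lane % 4`[21,2]->1
L=21->g=21>>2=5, t=21&3=1
[2]->row 1·2+0+8=10  col g=5
col: 1 vs 5

buggy=1 correct=5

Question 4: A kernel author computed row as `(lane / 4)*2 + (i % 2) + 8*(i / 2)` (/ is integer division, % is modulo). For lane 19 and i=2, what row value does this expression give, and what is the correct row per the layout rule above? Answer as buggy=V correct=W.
buggy=16 correct=14

`(lane / 4)*2 + (i % 2) + 8*(i / 2)`[19,2]⇒16
L=19⇒gr=19>>2=4, th=19&3=3
[2]⇒row 3·2+0+8=14  col gr=4
row: 16 vs 14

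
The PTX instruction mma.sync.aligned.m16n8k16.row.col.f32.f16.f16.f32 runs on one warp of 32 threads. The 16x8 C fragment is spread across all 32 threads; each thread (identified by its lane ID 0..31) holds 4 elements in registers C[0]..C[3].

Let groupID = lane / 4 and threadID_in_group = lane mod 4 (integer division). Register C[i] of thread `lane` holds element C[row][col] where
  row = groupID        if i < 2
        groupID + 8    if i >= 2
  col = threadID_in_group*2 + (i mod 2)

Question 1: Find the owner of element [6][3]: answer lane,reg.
25,1

r: 6->gid=6,r8=0  c: 3->tid=1,i&1=1
L=6*4+1=25  i=0*2+1=1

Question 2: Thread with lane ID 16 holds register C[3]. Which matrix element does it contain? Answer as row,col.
lane 16⇒16/4=4, 16 mod 4=0
i=3  r:4+8⇒12  c:2·0+1⇒1

12,1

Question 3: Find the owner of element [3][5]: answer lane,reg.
r=3->g=3,rb=0  c=5->t=2,b0=1
L=3*4+2=14  i=0*2+1=1

14,1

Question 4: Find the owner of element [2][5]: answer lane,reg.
r=2->g=2,rb=0  c=5->t=2,b0=1
L=2*4+2=10  i=0*2+1=1

10,1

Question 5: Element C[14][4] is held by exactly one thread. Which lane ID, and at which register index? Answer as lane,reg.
r=14->g=6,rb=1  c=4->t=2,b0=0
L=6*4+2=26  i=1*2+0=2

26,2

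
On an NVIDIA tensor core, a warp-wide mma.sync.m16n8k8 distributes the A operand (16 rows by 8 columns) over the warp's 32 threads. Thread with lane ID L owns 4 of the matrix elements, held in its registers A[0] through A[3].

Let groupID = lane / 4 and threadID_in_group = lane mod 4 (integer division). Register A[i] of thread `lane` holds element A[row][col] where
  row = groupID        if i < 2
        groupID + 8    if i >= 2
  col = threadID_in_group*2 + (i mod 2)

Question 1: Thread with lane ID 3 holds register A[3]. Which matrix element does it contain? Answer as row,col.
lane 3: gr=0 (3/4), th=3 (3%4)
i=3: r=0+8=8, c=3*2+1=7

8,7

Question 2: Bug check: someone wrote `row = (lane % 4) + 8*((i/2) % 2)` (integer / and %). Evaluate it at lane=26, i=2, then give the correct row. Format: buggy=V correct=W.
buggy=10 correct=14

`(lane % 4) + 8*((i/2) % 2)`[26,2]=>10
26: grp=6,tig=2
[2] (6+8,2*2+0) = (14,4)
row: 10 vs 14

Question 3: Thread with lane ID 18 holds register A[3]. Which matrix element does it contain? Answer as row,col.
L=18->gid=18>>2=4, tid=18&3=2
[3]->row 4+8=12  col 2·2+1=5

12,5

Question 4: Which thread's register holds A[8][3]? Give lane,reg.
r=8->g=0,rb=1  c=3->t=1,b0=1
L=0*4+1=1  i=1*2+1=3

1,3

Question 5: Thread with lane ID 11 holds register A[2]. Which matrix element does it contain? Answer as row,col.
lane 11: gid=2 (11/4), tid=3 (11%4)
i=2: r=2+8=10, c=3*2+0=6

10,6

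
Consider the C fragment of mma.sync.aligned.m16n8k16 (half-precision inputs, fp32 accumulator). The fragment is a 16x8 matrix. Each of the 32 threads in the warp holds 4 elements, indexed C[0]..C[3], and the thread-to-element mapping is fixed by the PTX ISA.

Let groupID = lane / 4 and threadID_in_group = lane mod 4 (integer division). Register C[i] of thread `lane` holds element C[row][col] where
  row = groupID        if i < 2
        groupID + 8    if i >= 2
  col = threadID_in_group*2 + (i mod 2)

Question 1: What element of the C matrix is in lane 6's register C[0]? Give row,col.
1,4

lane 6→6/4=1, 6 mod 4=2
i=0  r:1+0→1  c:2·2+0→4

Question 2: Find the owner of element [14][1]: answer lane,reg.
r: 14->gid=6,r8=1  c: 1->tid=0,i&1=1
L=6*4+0=24  i=1*2+1=3

24,3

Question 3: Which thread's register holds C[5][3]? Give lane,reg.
21,1

r=5→G=5,rhi=0  c=3→T=1,p=1
L=5*4+1=21  i=0*2+1=1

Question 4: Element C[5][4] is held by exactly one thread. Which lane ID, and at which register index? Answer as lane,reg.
r: 5->gid=5,r8=0  c: 4->tid=2,i&1=0
L=5*4+2=22  i=0*2+0=0

22,0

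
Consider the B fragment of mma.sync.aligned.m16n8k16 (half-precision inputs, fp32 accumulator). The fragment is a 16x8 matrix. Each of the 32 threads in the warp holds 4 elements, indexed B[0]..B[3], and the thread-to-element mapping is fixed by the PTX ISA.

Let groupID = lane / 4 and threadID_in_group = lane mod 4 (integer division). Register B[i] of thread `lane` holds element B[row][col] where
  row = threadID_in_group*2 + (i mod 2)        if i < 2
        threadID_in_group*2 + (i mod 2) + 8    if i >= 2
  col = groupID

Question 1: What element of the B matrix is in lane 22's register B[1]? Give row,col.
lane 22: G=5 (22/4), T=2 (22%4)
i=1: r=2*2+1+0=5, c=G=5

5,5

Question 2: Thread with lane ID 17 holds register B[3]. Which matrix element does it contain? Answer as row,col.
11,4

L=17->g=17>>2=4, t=17&3=1
[3]->row 1·2+1+8=11  col g=4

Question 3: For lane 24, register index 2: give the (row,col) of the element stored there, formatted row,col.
8,6

L=24=>grp=24>>2=6, tig=24&3=0
[2]=>row 0·2+0+8=8  col grp=6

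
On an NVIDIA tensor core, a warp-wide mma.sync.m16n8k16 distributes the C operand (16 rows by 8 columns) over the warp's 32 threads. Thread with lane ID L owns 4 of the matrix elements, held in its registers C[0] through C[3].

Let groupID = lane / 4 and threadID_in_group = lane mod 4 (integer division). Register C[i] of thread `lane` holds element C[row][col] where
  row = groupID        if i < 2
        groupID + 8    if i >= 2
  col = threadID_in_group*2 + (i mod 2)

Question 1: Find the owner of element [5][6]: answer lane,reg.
r=5->g=5,rb=0  c=6->t=3,b0=0
L=5*4+3=23  i=0*2+0=0

23,0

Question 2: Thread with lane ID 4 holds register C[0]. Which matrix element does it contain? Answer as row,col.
lane 4: gr=1 (4/4), th=0 (4%4)
i=0: r=1+0=1, c=0*2+0=0

1,0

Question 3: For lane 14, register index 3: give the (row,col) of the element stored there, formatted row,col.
14: G=3,T=2
[3] (3+8,2*2+1) = (11,5)

11,5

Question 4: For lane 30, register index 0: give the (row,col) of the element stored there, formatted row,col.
7,4

lane 30: grp=7 (30/4), tig=2 (30%4)
i=0: r=7+0=7, c=2*2+0=4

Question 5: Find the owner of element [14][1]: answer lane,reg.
r:14=>grp=6,rB=1  c:1=>tig=0,lo=1
L=6*4+0=24  i=1*2+1=3

24,3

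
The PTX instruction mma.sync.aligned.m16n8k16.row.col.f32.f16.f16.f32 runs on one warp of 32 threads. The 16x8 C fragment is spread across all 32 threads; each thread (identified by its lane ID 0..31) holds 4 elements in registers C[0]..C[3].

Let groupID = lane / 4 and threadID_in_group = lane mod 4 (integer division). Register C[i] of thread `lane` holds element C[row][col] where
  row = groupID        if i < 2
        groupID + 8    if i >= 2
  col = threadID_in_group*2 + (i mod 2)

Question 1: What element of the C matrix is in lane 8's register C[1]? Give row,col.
2,1

8: G=2,T=0
[1] (2+0,0*2+1) = (2,1)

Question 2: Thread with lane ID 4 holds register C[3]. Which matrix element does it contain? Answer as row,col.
9,1

4: gr=1,th=0
[3] (1+8,0*2+1) = (9,1)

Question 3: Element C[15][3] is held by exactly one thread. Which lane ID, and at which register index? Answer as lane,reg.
r: 15->gid=7,r8=1  c: 3->tid=1,i&1=1
L=7*4+1=29  i=1*2+1=3

29,3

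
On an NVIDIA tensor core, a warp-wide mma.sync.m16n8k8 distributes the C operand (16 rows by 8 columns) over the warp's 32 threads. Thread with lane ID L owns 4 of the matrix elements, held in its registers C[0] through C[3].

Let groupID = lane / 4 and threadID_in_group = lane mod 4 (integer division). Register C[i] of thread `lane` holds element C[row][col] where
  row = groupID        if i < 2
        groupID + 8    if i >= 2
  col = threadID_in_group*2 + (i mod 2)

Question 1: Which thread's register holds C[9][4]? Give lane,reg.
r: 9->gid=1,r8=1  c: 4->tid=2,i&1=0
L=1*4+2=6  i=1*2+0=2

6,2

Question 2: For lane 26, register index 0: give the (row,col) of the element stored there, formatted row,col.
L=26⇒gr=26>>2=6, th=26&3=2
[0]⇒row 6+0=6  col 2·2+0=4

6,4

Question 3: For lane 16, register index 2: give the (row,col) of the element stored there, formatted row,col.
lane 16: g=4 (16/4), t=0 (16%4)
i=2: r=4+8=12, c=0*2+0=0

12,0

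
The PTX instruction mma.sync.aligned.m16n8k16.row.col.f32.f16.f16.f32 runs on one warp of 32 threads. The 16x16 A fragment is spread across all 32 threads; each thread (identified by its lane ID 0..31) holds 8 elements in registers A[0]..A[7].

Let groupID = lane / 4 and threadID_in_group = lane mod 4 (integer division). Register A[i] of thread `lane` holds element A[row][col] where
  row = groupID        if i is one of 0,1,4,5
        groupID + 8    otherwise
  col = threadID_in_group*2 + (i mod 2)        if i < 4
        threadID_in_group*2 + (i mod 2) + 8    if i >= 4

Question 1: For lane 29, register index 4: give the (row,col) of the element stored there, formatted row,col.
7,10

lane 29: gr=7 (29/4), th=1 (29%4)
i=4: r=7+0=7, c=1*2+0+8=10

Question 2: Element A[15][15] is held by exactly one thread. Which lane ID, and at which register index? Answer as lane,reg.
31,7

r=15⇒gr=7,Rb=1  c=15⇒Cb=1,th=3,odd=1
L=7*4+3=31  i=1*4+1*2+1=7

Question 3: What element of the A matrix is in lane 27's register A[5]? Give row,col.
6,15

lane 27->27/4=6, 27 mod 4=3
i=5  r:6+0->6  c:2·3+1+8->15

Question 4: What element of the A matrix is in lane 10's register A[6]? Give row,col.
10,12

lane 10→10/4=2, 10 mod 4=2
i=6  r:2+8→10  c:2·2+0+8→12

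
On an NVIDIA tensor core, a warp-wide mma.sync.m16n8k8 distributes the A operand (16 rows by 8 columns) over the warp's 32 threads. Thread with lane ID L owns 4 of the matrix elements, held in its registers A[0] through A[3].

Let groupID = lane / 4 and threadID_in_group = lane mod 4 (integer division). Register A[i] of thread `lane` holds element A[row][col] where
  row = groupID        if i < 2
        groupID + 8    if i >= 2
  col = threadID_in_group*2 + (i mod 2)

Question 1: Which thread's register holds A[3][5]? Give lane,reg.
14,1

r:3=>grp=3,rB=0  c:5=>tig=2,lo=1
L=3*4+2=14  i=0*2+1=1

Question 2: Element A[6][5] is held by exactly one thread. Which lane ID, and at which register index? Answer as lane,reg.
26,1

r=6→G=6,rhi=0  c=5→T=2,p=1
L=6*4+2=26  i=0*2+1=1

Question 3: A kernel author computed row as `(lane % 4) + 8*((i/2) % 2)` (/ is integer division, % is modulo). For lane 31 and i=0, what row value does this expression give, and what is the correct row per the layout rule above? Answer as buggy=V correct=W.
buggy=3 correct=7

`(lane % 4) + 8*((i/2) % 2)`[31,0]=>3
lane 31=>31/4=7, 31 mod 4=3
i=0  r:7+0=>7  c:2·3+0=>6
row: 3 vs 7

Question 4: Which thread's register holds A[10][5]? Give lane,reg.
10,3

r=10->g=2,rb=1  c=5->t=2,b0=1
L=2*4+2=10  i=1*2+1=3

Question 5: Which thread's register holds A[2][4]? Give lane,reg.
r: 2->gid=2,r8=0  c: 4->tid=2,i&1=0
L=2*4+2=10  i=0*2+0=0

10,0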